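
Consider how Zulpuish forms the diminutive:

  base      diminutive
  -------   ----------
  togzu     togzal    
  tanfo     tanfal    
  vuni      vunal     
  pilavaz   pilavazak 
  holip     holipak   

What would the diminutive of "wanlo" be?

wanlal

vuni and holip both have last vowel 'i' yet inflect differently (vunal, holipak), so the last vowel is not what conditions the rule; whether the stem ends in a vowel or a consonant is.
"wanlo" ends in a vowel. The stems ending in a vowel (togzu → togzal, tanfo → tanfal, vuni → vunal) drop the final letter and add -al.
So wanlo → wanlal.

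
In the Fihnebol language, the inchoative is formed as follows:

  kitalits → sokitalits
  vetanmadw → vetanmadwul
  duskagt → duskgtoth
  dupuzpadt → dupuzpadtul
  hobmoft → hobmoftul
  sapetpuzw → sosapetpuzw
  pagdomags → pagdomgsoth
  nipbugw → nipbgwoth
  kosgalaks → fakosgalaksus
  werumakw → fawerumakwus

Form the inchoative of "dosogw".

dosgwoth

duskagt and hobmoft both end in -t yet inflect differently (duskgtoth, hobmoftul), so the final letter is not what conditions the rule; the second-to-last letter is.
"dosogw" has second-to-last letter 'g'. The stems whose second-to-last letter is 'g' (duskagt → duskgtoth, pagdomags → pagdomgsoth, nipbugw → nipbgwoth) delete the last vowel and add -oth.
So dosogw → dosgwoth.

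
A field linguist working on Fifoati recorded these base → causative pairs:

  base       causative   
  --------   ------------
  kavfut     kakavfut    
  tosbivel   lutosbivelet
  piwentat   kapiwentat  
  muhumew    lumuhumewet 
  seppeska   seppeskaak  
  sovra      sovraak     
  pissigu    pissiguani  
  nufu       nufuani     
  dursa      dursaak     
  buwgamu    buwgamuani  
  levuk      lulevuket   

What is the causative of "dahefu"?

kavfut and pissigu both have last vowel 'u' yet inflect differently (kakavfut, pissiguani), so the last vowel is not what conditions the rule; the final letter is.
"dahefu" ends in -u. The stems ending in -u (pissigu → pissiguani, nufu → nufuani, buwgamu → buwgamuani) add -ani.
So dahefu → dahefuani.

dahefuani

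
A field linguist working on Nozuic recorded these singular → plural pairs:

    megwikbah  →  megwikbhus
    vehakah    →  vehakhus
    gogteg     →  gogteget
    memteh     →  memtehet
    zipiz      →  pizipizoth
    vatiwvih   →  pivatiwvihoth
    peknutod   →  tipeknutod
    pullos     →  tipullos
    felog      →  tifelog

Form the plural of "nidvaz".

nidvzus

megwikbah and memteh both end in -h yet inflect differently (megwikbhus, memtehet), so the final letter is not what conditions the rule; the last vowel is.
"nidvaz" has last vowel 'a'. The stems whose last vowel is 'a' (megwikbah → megwikbhus, vehakah → vehakhus) delete the last vowel and add -us.
The other patterns: stems whose last vowel is 'e' add -et; stems whose last vowel is 'i' add pi- … -oth around the stem; stems whose last vowel is 'o' add the prefix ti-.
So nidvaz → nidvzus.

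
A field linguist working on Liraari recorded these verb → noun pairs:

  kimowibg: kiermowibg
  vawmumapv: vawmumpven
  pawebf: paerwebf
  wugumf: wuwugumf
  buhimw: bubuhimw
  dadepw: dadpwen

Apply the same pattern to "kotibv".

koertibv

dadepw and buhimw both end in -w yet inflect differently (dadpwen, bubuhimw), so the final letter is not what conditions the rule; the second-to-last letter is.
"kotibv" has second-to-last letter 'b'. The stems whose second-to-last letter is 'b' (pawebf → paerwebf, kimowibg → kiermowibg) insert -er- after the first vowel.
The other patterns: stems whose second-to-last letter is 'p' delete the last vowel and add -en; stems whose second-to-last letter is 'm' repeat the first consonant+vowel as a prefix.
So kotibv → koertibv.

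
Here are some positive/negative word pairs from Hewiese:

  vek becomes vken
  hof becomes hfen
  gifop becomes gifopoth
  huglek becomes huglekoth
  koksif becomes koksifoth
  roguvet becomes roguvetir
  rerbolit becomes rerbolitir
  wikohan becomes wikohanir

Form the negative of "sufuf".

sufufoth

vek and huglek both end in -k yet inflect differently (vken, huglekoth), so the final letter is not what conditions the rule; the number of vowels is.
"sufuf" has 2 vowels. The stems with 2 vowels (gifop → gifopoth, huglek → huglekoth, koksif → koksifoth) add -oth.
The other patterns: stems with 1 vowel delete the last vowel and add -en; stems with 3 vowels add -ir.
So sufuf → sufufoth.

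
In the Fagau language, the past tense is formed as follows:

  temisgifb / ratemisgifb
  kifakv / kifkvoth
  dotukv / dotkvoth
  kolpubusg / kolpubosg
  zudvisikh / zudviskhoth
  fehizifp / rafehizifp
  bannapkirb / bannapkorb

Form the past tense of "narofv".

"narofv" has second-to-last letter 'f'. The stems whose second-to-last letter is 'f' (fehizifp → rafehizifp, temisgifb → ratemisgifb) add the prefix ra-.
The other patterns: stems whose second-to-last letter is 'k' delete the last vowel and add -oth; stems whose second-to-last letter is 'r' or 's' change the last vowel to 'o'.
So narofv → ranarofv.

ranarofv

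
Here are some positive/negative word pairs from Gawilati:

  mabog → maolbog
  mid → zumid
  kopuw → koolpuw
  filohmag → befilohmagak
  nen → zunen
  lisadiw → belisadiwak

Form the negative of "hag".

"hag" has 1 vowel. The stems with 1 vowel (mid → zumid, nen → zunen) add the prefix zu-.
The other patterns: stems with 2 vowels insert -ol- after the first vowel; stems with 3 vowels add be- … -ak around the stem.
So hag → zuhag.

zuhag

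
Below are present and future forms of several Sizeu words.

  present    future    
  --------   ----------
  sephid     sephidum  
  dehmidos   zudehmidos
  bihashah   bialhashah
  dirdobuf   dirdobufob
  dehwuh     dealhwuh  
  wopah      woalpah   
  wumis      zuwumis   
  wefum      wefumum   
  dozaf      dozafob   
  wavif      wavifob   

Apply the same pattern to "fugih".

wumis and wavif both have last vowel 'i' yet inflect differently (zuwumis, wavifob), so the last vowel is not what conditions the rule; the final letter is.
"fugih" ends in -h. The stems ending in -h (dehwuh → dealhwuh, bihashah → bialhashah, wopah → woalpah) insert -al- after the first vowel.
The other patterns: stems ending in -s add the prefix zu-; stems ending in -f add -ob; stems ending in -d or -m add -um.
So fugih → fualgih.

fualgih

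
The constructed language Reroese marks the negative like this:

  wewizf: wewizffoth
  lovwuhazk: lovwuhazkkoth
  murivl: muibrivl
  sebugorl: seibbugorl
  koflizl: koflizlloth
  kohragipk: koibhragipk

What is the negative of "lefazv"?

lefazvvoth

koflizl and murivl both end in -l yet inflect differently (koflizlloth, muibrivl), so the final letter is not what conditions the rule; the second-to-last letter is.
"lefazv" has second-to-last letter 'z'. The stems whose second-to-last letter is 'z' (lovwuhazk → lovwuhazkkoth, koflizl → koflizlloth, wewizf → wewizffoth) double the final consonant and add -oth.
The other pattern: stems whose second-to-last letter is 'p', 'r' or 'v' insert -ib- after the first vowel.
So lefazv → lefazvvoth.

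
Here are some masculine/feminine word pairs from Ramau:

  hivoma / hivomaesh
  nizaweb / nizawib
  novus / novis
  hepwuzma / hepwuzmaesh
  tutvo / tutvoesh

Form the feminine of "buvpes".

"buvpes" ends in a consonant. The stems ending in a consonant (novus → novis, nizaweb → nizawib) change the last vowel to 'i'.
The other pattern: stems ending in a vowel add -esh.
So buvpes → buvpis.

buvpis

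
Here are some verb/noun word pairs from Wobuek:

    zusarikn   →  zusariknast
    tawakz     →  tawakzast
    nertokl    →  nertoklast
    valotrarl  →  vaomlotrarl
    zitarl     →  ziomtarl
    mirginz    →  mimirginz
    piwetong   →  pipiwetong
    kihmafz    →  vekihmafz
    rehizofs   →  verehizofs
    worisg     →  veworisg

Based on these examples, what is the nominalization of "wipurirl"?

wiompurirl

nertokl and valotrarl both end in -l yet inflect differently (nertoklast, vaomlotrarl), so the final letter is not what conditions the rule; the second-to-last letter is.
"wipurirl" has second-to-last letter 'r'. The stems whose second-to-last letter is 'r' (valotrarl → vaomlotrarl, zitarl → ziomtarl) insert -om- after the first vowel.
The other patterns: stems whose second-to-last letter is 'k' add -ast; stems whose second-to-last letter is 'n' repeat the first consonant+vowel as a prefix; stems whose second-to-last letter is 'f' or 's' add the prefix ve-.
So wipurirl → wiompurirl.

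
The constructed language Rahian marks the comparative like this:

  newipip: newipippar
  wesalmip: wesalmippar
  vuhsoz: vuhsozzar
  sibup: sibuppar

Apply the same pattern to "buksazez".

Every pair shown (newipip → newipippar, wesalmip → wesalmippar, vuhsoz → vuhsozzar, …) follows the same rule: double the final consonant and add -ar.
So buksazez → buksazezzar.

buksazezzar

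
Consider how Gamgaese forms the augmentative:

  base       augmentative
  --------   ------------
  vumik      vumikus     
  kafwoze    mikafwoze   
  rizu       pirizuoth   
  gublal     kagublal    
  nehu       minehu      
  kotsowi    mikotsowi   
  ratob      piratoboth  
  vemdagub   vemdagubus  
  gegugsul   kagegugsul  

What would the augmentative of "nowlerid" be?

minowlerid

"nowlerid" begins with n-. The one such stem in the data (nehu → minehu) adds the prefix mi-, so the same rule applies.
So nowlerid → minowlerid.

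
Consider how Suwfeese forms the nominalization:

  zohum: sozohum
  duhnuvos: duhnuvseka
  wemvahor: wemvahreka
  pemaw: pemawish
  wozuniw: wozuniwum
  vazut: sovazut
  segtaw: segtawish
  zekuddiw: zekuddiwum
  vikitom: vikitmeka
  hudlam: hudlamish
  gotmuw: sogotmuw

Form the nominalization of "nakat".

wozuniw and segtaw both end in -w yet inflect differently (wozuniwum, segtawish), so the final letter is not what conditions the rule; the last vowel is.
"nakat" has last vowel 'a'. The stems whose last vowel is 'a' (segtaw → segtawish, pemaw → pemawish, hudlam → hudlamish) add -ish.
The other patterns: stems whose last vowel is 'i' add -um; stems whose last vowel is 'u' add the prefix so-; stems whose last vowel is 'o' delete the last vowel and add -eka.
So nakat → nakatish.

nakatish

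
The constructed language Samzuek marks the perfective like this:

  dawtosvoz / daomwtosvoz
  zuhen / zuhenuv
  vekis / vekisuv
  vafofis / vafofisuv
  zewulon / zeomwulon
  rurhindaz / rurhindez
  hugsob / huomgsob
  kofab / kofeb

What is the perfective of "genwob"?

zuhen and zewulon both end in -n yet inflect differently (zuhenuv, zeomwulon), so the final letter is not what conditions the rule; the last vowel is.
"genwob" has last vowel 'o'. The stems whose last vowel is 'o' (zewulon → zeomwulon, hugsob → huomgsob, dawtosvoz → daomwtosvoz) insert -om- after the first vowel.
The other patterns: stems whose last vowel is 'a' change the last vowel to 'e'; stems whose last vowel is 'e' or 'i' add -uv.
So genwob → geomnwob.

geomnwob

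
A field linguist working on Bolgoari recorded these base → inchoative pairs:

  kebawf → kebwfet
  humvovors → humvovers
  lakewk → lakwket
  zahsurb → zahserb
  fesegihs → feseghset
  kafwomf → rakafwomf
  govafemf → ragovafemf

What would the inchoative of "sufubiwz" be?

sufubwzet

humvovors and fesegihs both end in -s yet inflect differently (humvovers, feseghset), so the final letter is not what conditions the rule; the second-to-last letter is.
"sufubiwz" has second-to-last letter 'w'. The stems whose second-to-last letter is 'w' (lakewk → lakwket, kebawf → kebwfet) delete the last vowel and add -et.
The other patterns: stems whose second-to-last letter is 'r' change the last vowel to 'e'; stems whose second-to-last letter is 'm' add the prefix ra-.
So sufubiwz → sufubwzet.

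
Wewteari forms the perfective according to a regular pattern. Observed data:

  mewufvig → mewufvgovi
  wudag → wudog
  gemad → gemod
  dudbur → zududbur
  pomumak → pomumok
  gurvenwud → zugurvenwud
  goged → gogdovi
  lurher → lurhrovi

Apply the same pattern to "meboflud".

gemad and gurvenwud both end in -d yet inflect differently (gemod, zugurvenwud), so the final letter is not what conditions the rule; the last vowel is.
"meboflud" has last vowel 'u'. The stems whose last vowel is 'u' (dudbur → zududbur, gurvenwud → zugurvenwud) add the prefix zu-.
The other patterns: stems whose last vowel is 'a' change the last vowel to 'o'; stems whose last vowel is 'e' or 'i' delete the last vowel and add -ovi.
So meboflud → zumeboflud.

zumeboflud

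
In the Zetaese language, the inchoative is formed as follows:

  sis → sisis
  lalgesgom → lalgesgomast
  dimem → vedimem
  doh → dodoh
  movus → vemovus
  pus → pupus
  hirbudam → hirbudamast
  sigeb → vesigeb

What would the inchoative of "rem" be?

"rem" has 1 vowel. The stems with 1 vowel (pus → pupus, sis → sisis, doh → dodoh) repeat the first consonant+vowel as a prefix.
So rem → rerem.

rerem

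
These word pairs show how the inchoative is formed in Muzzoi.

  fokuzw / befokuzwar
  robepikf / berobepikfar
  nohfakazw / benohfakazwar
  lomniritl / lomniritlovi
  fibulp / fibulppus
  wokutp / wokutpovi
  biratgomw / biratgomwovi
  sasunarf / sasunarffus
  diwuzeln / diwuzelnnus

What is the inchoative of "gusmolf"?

wokutp and fibulp both end in -p yet inflect differently (wokutpovi, fibulppus), so the final letter is not what conditions the rule; the second-to-last letter is.
"gusmolf" has second-to-last letter 'l'. The stems whose second-to-last letter is 'l' (fibulp → fibulppus, diwuzeln → diwuzelnnus) double the final consonant and add -us.
The other patterns: stems whose second-to-last letter is 'm' or 't' add -ovi; stems whose second-to-last letter is 'k' or 'z' add be- … -ar around the stem.
So gusmolf → gusmolffus.

gusmolffus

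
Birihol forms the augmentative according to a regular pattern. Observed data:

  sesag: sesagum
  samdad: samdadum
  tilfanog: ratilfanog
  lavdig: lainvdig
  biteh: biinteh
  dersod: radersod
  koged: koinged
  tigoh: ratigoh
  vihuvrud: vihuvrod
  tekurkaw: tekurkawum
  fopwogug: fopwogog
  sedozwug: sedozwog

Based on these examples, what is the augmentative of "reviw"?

reinviw

samdad and vihuvrud both end in -d yet inflect differently (samdadum, vihuvrod), so the final letter is not what conditions the rule; the last vowel is.
"reviw" has last vowel 'i'. The one such stem in the data (lavdig → lainvdig) inserts -in- after the first vowel (as do koged, biteh), so the same rule applies.
So reviw → reinviw.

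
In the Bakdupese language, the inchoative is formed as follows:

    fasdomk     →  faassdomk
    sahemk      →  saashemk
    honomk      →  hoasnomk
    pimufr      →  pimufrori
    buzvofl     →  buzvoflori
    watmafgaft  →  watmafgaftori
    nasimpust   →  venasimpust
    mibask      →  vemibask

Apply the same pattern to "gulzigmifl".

watmafgaft and nasimpust both end in -t yet inflect differently (watmafgaftori, venasimpust), so the final letter is not what conditions the rule; the second-to-last letter is.
"gulzigmifl" has second-to-last letter 'f'. The stems whose second-to-last letter is 'f' (pimufr → pimufrori, buzvofl → buzvoflori, watmafgaft → watmafgaftori) add -ori.
The other patterns: stems whose second-to-last letter is 'm' insert -as- after the first vowel; stems whose second-to-last letter is 's' add the prefix ve-.
So gulzigmifl → gulzigmiflori.

gulzigmiflori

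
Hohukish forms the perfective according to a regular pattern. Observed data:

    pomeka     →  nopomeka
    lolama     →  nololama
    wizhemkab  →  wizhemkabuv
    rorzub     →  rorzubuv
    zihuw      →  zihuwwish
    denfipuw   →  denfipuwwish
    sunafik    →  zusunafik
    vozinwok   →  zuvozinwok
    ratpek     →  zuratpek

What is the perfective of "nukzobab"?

pomeka and wizhemkab both have last vowel 'a' yet inflect differently (nopomeka, wizhemkabuv), so the last vowel is not what conditions the rule; the final letter is.
"nukzobab" ends in -b. The stems ending in -b (wizhemkab → wizhemkabuv, rorzub → rorzubuv) add -uv.
So nukzobab → nukzobabuv.

nukzobabuv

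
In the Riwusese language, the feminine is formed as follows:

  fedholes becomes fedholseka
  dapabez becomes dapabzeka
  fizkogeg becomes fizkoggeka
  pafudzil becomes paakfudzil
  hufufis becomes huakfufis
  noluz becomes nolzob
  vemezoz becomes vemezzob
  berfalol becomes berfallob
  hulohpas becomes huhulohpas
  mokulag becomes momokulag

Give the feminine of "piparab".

fedholes and hufufis both end in -s yet inflect differently (fedholseka, huakfufis), so the final letter is not what conditions the rule; the last vowel is.
"piparab" has last vowel 'a'. The stems whose last vowel is 'a' (hulohpas → huhulohpas, mokulag → momokulag) repeat the first consonant+vowel as a prefix.
So piparab → pipiparab.

pipiparab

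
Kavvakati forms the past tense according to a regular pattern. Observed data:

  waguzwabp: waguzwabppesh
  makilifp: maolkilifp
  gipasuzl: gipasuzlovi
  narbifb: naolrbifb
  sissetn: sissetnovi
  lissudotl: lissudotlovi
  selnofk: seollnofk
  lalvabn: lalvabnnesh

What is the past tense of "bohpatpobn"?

"bohpatpobn" has second-to-last letter 'b'. The stems whose second-to-last letter is 'b' (waguzwabp → waguzwabppesh, lalvabn → lalvabnnesh) double the final consonant and add -esh.
The other patterns: stems whose second-to-last letter is 'f' insert -ol- after the first vowel; stems whose second-to-last letter is 't' or 'z' add -ovi.
So bohpatpobn → bohpatpobnnesh.

bohpatpobnnesh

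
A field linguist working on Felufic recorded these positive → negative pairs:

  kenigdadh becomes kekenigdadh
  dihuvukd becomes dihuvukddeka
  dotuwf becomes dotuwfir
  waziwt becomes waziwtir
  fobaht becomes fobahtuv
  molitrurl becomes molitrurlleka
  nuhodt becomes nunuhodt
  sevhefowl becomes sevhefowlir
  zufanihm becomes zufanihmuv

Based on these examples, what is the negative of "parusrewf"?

waziwt and nuhodt both end in -t yet inflect differently (waziwtir, nunuhodt), so the final letter is not what conditions the rule; the second-to-last letter is.
"parusrewf" has second-to-last letter 'w'. The stems whose second-to-last letter is 'w' (sevhefowl → sevhefowlir, dotuwf → dotuwfir, waziwt → waziwtir) add -ir.
The other patterns: stems whose second-to-last letter is 'd' repeat the first consonant+vowel as a prefix; stems whose second-to-last letter is 'h' add -uv; stems whose second-to-last letter is 'k' or 'r' double the final consonant and add -eka.
So parusrewf → parusrewfir.

parusrewfir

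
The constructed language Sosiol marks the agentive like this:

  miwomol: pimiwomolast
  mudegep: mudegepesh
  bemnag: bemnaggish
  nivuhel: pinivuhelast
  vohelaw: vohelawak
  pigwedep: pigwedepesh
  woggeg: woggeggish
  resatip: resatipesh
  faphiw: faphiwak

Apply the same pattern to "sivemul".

"sivemul" ends in -l. The stems ending in -l (miwomol → pimiwomolast, nivuhel → pinivuhelast) add pi- … -ast around the stem.
So sivemul → pisivemulast.

pisivemulast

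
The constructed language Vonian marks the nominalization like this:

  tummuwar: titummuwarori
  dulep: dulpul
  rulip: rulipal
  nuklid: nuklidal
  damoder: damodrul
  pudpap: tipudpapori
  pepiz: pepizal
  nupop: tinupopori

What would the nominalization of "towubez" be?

rulip and dulep both end in -p yet inflect differently (rulipal, dulpul), so the final letter is not what conditions the rule; the last vowel is.
"towubez" has last vowel 'e'. The stems whose last vowel is 'e' (dulep → dulpul, damoder → damodrul) delete the last vowel and add -ul.
The other patterns: stems whose last vowel is 'i' add -al; stems whose last vowel is 'a' or 'o' add ti- … -ori around the stem.
So towubez → towubzul.

towubzul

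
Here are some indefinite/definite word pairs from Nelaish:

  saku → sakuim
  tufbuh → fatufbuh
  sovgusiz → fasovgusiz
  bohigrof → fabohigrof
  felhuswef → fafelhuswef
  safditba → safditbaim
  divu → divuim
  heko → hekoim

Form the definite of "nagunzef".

heko and bohigrof both have last vowel 'o' yet inflect differently (hekoim, fabohigrof), so the last vowel is not what conditions the rule; whether the stem ends in a vowel or a consonant is.
"nagunzef" ends in a consonant. The stems ending in a consonant (bohigrof → fabohigrof, tufbuh → fatufbuh, sovgusiz → fasovgusiz) add the prefix fa-.
The other pattern: stems ending in a vowel add -im.
So nagunzef → fanagunzef.

fanagunzef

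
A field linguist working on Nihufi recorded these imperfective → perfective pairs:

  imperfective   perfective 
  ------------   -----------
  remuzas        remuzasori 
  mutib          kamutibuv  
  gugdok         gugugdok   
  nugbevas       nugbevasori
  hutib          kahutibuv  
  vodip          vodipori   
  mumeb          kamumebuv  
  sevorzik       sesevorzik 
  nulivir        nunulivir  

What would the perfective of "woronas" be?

sevorzik and mutib both have last vowel 'i' yet inflect differently (sesevorzik, kamutibuv), so the last vowel is not what conditions the rule; the final letter is.
"woronas" ends in -s. The stems ending in -s (nugbevas → nugbevasori, remuzas → remuzasori) add -ori.
The other patterns: stems ending in -k or -r repeat the first consonant+vowel as a prefix; stems ending in -b add ka- … -uv around the stem.
So woronas → woronasori.

woronasori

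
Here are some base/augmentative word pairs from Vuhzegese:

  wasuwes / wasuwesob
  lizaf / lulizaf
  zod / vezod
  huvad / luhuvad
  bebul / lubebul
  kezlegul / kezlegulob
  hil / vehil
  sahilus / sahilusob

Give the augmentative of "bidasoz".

bidasozob

zod and huvad both end in -d yet inflect differently (vezod, luhuvad), so the final letter is not what conditions the rule; the number of vowels is.
"bidasoz" has 3 vowels. The stems with 3 vowels (kezlegul → kezlegulob, sahilus → sahilusob, wasuwes → wasuwesob) add -ob.
The other patterns: stems with 1 vowel add the prefix ve-; stems with 2 vowels add the prefix lu-.
So bidasoz → bidasozob.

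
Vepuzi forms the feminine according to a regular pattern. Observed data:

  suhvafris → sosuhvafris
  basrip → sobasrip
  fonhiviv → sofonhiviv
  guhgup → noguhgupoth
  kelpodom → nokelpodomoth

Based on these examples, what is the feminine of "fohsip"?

sofohsip

basrip and guhgup both end in -p yet inflect differently (sobasrip, noguhgupoth), so the final letter is not what conditions the rule; the last vowel is.
"fohsip" has last vowel 'i'. The stems whose last vowel is 'i' (suhvafris → sosuhvafris, basrip → sobasrip, fonhiviv → sofonhiviv) add the prefix so-.
The other pattern: stems whose last vowel is 'o' or 'u' add no- … -oth around the stem.
So fohsip → sofohsip.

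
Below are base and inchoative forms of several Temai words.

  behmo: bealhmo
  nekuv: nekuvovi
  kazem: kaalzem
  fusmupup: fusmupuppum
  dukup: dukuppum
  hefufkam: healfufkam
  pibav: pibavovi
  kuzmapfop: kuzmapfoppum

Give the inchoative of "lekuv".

lekuvovi

"lekuv" ends in -v. The stems ending in -v (nekuv → nekuvovi, pibav → pibavovi) add -ovi.
The other patterns: stems ending in -p double the final consonant and add -um; stems ending in -m or -o insert -al- after the first vowel.
So lekuv → lekuvovi.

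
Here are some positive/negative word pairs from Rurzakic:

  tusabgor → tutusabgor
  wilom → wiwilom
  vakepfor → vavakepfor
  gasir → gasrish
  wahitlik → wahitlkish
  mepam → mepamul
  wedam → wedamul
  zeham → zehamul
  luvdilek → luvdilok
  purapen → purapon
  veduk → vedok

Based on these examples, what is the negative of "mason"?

tusabgor and gasir both end in -r yet inflect differently (tutusabgor, gasrish), so the final letter is not what conditions the rule; the last vowel is.
"mason" has last vowel 'o'. The stems whose last vowel is 'o' (tusabgor → tutusabgor, wilom → wiwilom, vakepfor → vavakepfor) repeat the first consonant+vowel as a prefix.
So mason → mamason.

mamason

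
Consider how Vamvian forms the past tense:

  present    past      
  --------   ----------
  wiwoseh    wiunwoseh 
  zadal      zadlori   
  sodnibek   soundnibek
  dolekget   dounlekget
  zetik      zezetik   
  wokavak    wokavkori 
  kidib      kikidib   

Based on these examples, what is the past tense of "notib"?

nonotib

zetik and sodnibek both end in -k yet inflect differently (zezetik, soundnibek), so the final letter is not what conditions the rule; the last vowel is.
"notib" has last vowel 'i'. The stems whose last vowel is 'i' (kidib → kikidib, zetik → zezetik) repeat the first consonant+vowel as a prefix.
The other patterns: stems whose last vowel is 'e' insert -un- after the first vowel; stems whose last vowel is 'a' delete the last vowel and add -ori.
So notib → nonotib.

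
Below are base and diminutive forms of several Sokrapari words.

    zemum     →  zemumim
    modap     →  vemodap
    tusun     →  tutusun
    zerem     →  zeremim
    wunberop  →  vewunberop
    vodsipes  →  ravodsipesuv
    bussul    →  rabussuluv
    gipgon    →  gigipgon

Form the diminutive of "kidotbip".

wunberop and gipgon both have last vowel 'o' yet inflect differently (vewunberop, gigipgon), so the last vowel is not what conditions the rule; the final letter is.
"kidotbip" ends in -p. The stems ending in -p (modap → vemodap, wunberop → vewunberop) add the prefix ve-.
The other patterns: stems ending in -n repeat the first consonant+vowel as a prefix; stems ending in -l or -s add ra- … -uv around the stem; stems ending in -m add -im.
So kidotbip → vekidotbip.

vekidotbip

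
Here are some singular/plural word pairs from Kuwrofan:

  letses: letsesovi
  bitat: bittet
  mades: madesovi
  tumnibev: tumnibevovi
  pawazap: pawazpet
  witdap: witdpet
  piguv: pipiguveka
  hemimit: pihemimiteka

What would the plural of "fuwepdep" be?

tumnibev and piguv both end in -v yet inflect differently (tumnibevovi, pipiguveka), so the final letter is not what conditions the rule; the last vowel is.
"fuwepdep" has last vowel 'e'. The stems whose last vowel is 'e' (tumnibev → tumnibevovi, letses → letsesovi, mades → madesovi) add -ovi.
The other patterns: stems whose last vowel is 'a' delete the last vowel and add -et; stems whose last vowel is 'i' or 'u' add pi- … -eka around the stem.
So fuwepdep → fuwepdepovi.

fuwepdepovi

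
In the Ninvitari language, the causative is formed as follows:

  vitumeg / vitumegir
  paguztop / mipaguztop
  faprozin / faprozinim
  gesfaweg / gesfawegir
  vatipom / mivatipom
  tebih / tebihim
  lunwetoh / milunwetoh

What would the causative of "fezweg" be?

fezwegir

lunwetoh and tebih both end in -h yet inflect differently (milunwetoh, tebihim), so the final letter is not what conditions the rule; the last vowel is.
"fezweg" has last vowel 'e'. The stems whose last vowel is 'e' (gesfaweg → gesfawegir, vitumeg → vitumegir) add -ir.
The other patterns: stems whose last vowel is 'o' add the prefix mi-; stems whose last vowel is 'i' add -im.
So fezweg → fezwegir.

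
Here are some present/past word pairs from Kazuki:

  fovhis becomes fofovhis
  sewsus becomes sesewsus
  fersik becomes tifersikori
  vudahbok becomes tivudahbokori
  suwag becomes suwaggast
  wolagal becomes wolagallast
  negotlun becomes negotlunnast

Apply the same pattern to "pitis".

pipitis

fovhis and fersik both have last vowel 'i' yet inflect differently (fofovhis, tifersikori), so the last vowel is not what conditions the rule; the final letter is.
"pitis" ends in -s. The stems ending in -s (fovhis → fofovhis, sewsus → sesewsus) repeat the first consonant+vowel as a prefix.
So pitis → pipitis.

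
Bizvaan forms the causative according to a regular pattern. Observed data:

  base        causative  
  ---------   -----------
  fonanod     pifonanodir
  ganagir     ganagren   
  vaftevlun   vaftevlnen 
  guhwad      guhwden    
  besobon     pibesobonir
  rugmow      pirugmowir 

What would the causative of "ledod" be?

besobon and vaftevlun both end in -n yet inflect differently (pibesobonir, vaftevlnen), so the final letter is not what conditions the rule; the last vowel is.
"ledod" has last vowel 'o'. The stems whose last vowel is 'o' (fonanod → pifonanodir, rugmow → pirugmowir, besobon → pibesobonir) add pi- … -ir around the stem.
So ledod → piledodir.

piledodir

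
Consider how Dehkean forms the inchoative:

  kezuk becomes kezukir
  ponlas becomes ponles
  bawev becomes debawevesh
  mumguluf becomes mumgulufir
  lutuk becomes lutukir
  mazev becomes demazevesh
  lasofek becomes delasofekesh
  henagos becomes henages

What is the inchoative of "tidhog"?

tidheg

lasofek and kezuk both end in -k yet inflect differently (delasofekesh, kezukir), so the final letter is not what conditions the rule; the last vowel is.
"tidhog" has last vowel 'o'. The one such stem in the data (henagos → henages) changes the last vowel to 'e' (as does ponlas), so the same rule applies.
So tidhog → tidheg.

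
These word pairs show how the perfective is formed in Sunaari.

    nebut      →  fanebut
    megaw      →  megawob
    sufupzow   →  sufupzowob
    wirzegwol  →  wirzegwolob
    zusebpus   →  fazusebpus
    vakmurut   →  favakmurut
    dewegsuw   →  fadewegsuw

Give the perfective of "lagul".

falagul

dewegsuw and sufupzow both end in -w yet inflect differently (fadewegsuw, sufupzowob), so the final letter is not what conditions the rule; the last vowel is.
"lagul" has last vowel 'u'. The stems whose last vowel is 'u' (vakmurut → favakmurut, dewegsuw → fadewegsuw, nebut → fanebut) add the prefix fa-.
So lagul → falagul.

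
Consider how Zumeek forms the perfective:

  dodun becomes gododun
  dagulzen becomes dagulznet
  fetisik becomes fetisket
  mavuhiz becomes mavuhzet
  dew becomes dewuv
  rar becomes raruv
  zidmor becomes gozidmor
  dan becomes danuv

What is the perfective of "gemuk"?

gogemuk

"gemuk" has 2 vowels. The stems with 2 vowels (dodun → gododun, zidmor → gozidmor) add the prefix go-.
The other patterns: stems with 1 vowel add -uv; stems with 3 vowels delete the last vowel and add -et.
So gemuk → gogemuk.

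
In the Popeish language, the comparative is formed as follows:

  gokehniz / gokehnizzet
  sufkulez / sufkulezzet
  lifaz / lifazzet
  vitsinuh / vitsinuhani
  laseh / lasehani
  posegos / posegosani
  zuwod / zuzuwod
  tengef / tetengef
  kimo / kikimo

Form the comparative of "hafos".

hafosani

"hafos" ends in -s. The one such stem in the data (posegos → posegosani) adds -ani, so the same rule applies.
The other patterns: stems ending in -z double the final consonant and add -et; stems ending in -d, -f or -o repeat the first consonant+vowel as a prefix.
So hafos → hafosani.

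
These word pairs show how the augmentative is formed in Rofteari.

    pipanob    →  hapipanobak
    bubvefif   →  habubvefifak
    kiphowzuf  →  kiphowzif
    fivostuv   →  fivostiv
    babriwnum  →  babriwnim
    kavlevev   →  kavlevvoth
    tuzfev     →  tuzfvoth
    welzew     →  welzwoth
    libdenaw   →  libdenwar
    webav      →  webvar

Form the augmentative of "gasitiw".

bubvefif and kiphowzuf both end in -f yet inflect differently (habubvefifak, kiphowzif), so the final letter is not what conditions the rule; the last vowel is.
"gasitiw" has last vowel 'i'. The one such stem in the data (bubvefif → habubvefifak) adds ha- … -ak around the stem, so the same rule applies.
The other patterns: stems whose last vowel is 'u' change the last vowel to 'i'; stems whose last vowel is 'e' delete the last vowel and add -oth; stems whose last vowel is 'a' delete the last vowel and add -ar.
So gasitiw → hagasitiwak.

hagasitiwak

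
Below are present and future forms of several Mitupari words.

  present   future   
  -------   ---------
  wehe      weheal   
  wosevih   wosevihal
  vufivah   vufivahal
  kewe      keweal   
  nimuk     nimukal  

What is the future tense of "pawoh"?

Every pair shown (wehe → weheal, wosevih → wosevihal, vufivah → vufivahal, …) follows the same rule: add -al.
So pawoh → pawohal.

pawohal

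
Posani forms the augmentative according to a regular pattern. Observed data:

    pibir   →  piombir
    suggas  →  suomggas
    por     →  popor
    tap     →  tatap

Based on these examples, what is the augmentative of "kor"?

"kor" has 1 vowel. The stems with 1 vowel (tap → tatap, por → popor) repeat the first consonant+vowel as a prefix.
So kor → kokor.

kokor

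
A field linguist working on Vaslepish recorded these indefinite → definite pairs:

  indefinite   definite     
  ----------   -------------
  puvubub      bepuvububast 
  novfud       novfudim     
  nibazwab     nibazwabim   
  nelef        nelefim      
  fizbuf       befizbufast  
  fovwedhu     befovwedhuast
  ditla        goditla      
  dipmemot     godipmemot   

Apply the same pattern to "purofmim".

nibazwab and puvubub both end in -b yet inflect differently (nibazwabim, bepuvububast), so the final letter is not what conditions the rule; the first letter is.
"purofmim" begins with p-. The one such stem in the data (puvubub → bepuvububast) adds be- … -ast around the stem, so the same rule applies.
So purofmim → bepurofmimast.

bepurofmimast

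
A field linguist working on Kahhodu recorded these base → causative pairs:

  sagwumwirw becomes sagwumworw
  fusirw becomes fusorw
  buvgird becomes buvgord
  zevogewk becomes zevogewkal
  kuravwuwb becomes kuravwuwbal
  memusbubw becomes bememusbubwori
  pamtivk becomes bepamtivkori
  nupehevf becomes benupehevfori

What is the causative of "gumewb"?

gumewbal

sagwumwirw and memusbubw both end in -w yet inflect differently (sagwumworw, bememusbubwori), so the final letter is not what conditions the rule; the second-to-last letter is.
"gumewb" has second-to-last letter 'w'. The stems whose second-to-last letter is 'w' (zevogewk → zevogewkal, kuravwuwb → kuravwuwbal) add -al.
The other patterns: stems whose second-to-last letter is 'r' change the last vowel to 'o'; stems whose second-to-last letter is 'b' or 'v' add be- … -ori around the stem.
So gumewb → gumewbal.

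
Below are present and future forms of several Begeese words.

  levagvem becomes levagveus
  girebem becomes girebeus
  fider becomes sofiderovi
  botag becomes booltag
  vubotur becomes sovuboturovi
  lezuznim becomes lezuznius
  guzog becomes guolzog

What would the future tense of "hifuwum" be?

hifuwuus

levagvem and fider both have last vowel 'e' yet inflect differently (levagveus, sofiderovi), so the last vowel is not what conditions the rule; the final letter is.
"hifuwum" ends in -m. The stems ending in -m (levagvem → levagveus, lezuznim → lezuznius, girebem → girebeus) drop the final letter and add -us.
The other patterns: stems ending in -g insert -ol- after the first vowel; stems ending in -r add so- … -ovi around the stem.
So hifuwum → hifuwuus.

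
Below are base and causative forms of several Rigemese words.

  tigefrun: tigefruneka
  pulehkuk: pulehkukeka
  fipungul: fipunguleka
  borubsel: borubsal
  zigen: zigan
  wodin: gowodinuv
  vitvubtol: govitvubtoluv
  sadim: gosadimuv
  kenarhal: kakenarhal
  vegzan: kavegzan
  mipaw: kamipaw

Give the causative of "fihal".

kafihal

fipungul and borubsel both end in -l yet inflect differently (fipunguleka, borubsal), so the final letter is not what conditions the rule; the last vowel is.
"fihal" has last vowel 'a'. The stems whose last vowel is 'a' (kenarhal → kakenarhal, vegzan → kavegzan, mipaw → kamipaw) add the prefix ka-.
The other patterns: stems whose last vowel is 'u' add -eka; stems whose last vowel is 'e' change the last vowel to 'a'; stems whose last vowel is 'i' or 'o' add go- … -uv around the stem.
So fihal → kafihal.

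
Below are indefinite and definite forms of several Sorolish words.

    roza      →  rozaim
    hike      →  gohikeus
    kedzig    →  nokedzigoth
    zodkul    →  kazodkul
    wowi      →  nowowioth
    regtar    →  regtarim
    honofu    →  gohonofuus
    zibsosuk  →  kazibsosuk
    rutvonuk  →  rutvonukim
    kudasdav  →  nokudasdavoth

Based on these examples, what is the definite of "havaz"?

rutvonuk and zibsosuk both end in -k yet inflect differently (rutvonukim, kazibsosuk), so the final letter is not what conditions the rule; the first letter is.
"havaz" begins with h-. The stems beginning with h- (hike → gohikeus, honofu → gohonofuus) add go- … -us around the stem.
The other patterns: stems beginning with r- add -im; stems beginning with z- add the prefix ka-; stems beginning with k- or w- add no- … -oth around the stem.
So havaz → gohavazus.

gohavazus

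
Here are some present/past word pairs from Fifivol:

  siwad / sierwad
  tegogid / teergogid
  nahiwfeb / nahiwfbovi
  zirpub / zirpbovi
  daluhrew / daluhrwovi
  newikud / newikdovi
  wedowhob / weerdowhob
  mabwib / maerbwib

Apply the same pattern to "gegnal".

zirpub and wedowhob both end in -b yet inflect differently (zirpbovi, weerdowhob), so the final letter is not what conditions the rule; the last vowel is.
"gegnal" has last vowel 'a'. The one such stem in the data (siwad → sierwad) inserts -er- after the first vowel (as do wedowhob, mabwib), so the same rule applies.
The other pattern: stems whose last vowel is 'e' or 'u' delete the last vowel and add -ovi.
So gegnal → geergnal.

geergnal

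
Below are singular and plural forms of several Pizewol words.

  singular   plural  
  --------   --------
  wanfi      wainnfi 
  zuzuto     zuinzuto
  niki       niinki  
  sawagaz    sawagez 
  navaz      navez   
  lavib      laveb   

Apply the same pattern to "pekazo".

peinkazo

"pekazo" ends in a vowel. The stems ending in a vowel (wanfi → wainnfi, zuzuto → zuinzuto, niki → niinki) insert -in- after the first vowel.
So pekazo → peinkazo.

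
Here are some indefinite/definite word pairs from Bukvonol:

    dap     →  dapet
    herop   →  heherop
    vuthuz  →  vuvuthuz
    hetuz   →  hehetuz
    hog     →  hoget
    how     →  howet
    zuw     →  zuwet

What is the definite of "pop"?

"pop" has 1 vowel. The stems with 1 vowel (dap → dapet, zuw → zuwet, hog → hoget) add -et.
So pop → popet.

popet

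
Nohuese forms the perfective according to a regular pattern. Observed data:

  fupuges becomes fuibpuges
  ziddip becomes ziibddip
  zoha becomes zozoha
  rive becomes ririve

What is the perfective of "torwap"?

toibrwap

"torwap" ends in a consonant. The stems ending in a consonant (fupuges → fuibpuges, ziddip → ziibddip) insert -ib- after the first vowel.
The other pattern: stems ending in a vowel repeat the first consonant+vowel as a prefix.
So torwap → toibrwap.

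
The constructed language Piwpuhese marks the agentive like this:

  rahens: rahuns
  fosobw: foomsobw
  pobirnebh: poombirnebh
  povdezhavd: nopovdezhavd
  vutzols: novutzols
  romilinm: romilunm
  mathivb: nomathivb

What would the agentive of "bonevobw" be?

vutzols and rahens both end in -s yet inflect differently (novutzols, rahuns), so the final letter is not what conditions the rule; the second-to-last letter is.
"bonevobw" has second-to-last letter 'b'. The stems whose second-to-last letter is 'b' (fosobw → foomsobw, pobirnebh → poombirnebh) insert -om- after the first vowel.
The other patterns: stems whose second-to-last letter is 'l' or 'v' add the prefix no-; stems whose second-to-last letter is 'n' change the last vowel to 'u'.
So bonevobw → boomnevobw.

boomnevobw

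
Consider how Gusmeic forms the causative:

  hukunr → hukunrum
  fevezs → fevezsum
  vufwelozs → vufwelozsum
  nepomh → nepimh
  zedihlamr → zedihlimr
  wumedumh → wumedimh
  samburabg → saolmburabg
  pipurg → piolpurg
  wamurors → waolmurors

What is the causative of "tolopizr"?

"tolopizr" has second-to-last letter 'z'. The stems whose second-to-last letter is 'z' (fevezs → fevezsum, vufwelozs → vufwelozsum) add -um.
The other patterns: stems whose second-to-last letter is 'm' change the last vowel to 'i'; stems whose second-to-last letter is 'b' or 'r' insert -ol- after the first vowel.
So tolopizr → tolopizrum.

tolopizrum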